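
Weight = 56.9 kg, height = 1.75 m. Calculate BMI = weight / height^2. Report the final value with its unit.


height^2 = 1.75^2 = 3.0625
BMI = 56.9 / 3.0625 = 18.58 kg/m^2

18.58 kg/m^2


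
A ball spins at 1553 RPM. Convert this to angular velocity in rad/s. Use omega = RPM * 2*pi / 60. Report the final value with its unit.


omega = 1553 * 2 * pi / 60
= 1553 * 6.28318531 / 60
= 9757.787 / 60
= 162.63 rad/s

162.63 rad/s


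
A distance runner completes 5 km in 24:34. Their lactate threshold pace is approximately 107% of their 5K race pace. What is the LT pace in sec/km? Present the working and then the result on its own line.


Convert to seconds: 24 min 34 s = 1474 s
Pace per km = 1474 / 5 = 294.8 s/km
LT pace = 294.8 * 1.07 = 315.44 s/km

315.44 s/km


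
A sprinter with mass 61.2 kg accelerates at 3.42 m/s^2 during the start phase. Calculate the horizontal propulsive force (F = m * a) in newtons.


F = m * a
= 61.2 * 3.42
= 209.3 N

209.3 N


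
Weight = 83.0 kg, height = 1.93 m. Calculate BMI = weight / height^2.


height^2 = 1.93^2 = 3.7249
BMI = 83.0 / 3.7249 = 22.28 kg/m^2

22.28 kg/m^2


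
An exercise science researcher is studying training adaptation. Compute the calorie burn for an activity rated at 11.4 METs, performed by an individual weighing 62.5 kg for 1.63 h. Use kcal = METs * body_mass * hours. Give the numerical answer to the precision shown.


Product of METs and mass = 11.4 * 62.5 = 712.5
Total kcal = 712.5 * 1.63 = 1161.38 kcal

1161.38 kcal


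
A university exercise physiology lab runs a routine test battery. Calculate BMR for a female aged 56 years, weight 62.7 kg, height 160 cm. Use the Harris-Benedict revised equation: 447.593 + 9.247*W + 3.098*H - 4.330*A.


Substituting values:
W term = 9.247 * 62.7 = 579.7869
H term = 3.098 * 160 = 495.68
A term = 4.330 * 56 = 242.48
BMR = 1280.58 kcal/day

1280.58 kcal/day


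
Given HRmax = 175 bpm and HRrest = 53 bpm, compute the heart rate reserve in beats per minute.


Heart rate reserve = maximum HR minus resting HR
HRR = 175 - 53 = 122 bpm

122 bpm


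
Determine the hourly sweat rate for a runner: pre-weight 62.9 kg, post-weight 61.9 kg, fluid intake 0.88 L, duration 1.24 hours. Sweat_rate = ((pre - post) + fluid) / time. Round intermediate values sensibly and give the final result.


Mass lost = 62.9 - 61.9 = 1.0 kg
Add fluid consumed: 1.0 + 0.88 = 1.88 L total sweat
Sweat rate = 1.88 / 1.24 = 1.516 L/h

1.516 L/h


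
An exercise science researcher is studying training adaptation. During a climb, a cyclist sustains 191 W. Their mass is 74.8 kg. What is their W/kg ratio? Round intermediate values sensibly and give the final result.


Power-to-weight = 191 W / 74.8 kg
= 2.553 W/kg

2.553 W/kg


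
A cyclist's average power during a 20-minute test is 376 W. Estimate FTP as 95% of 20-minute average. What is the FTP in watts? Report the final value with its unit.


FTP = 20-min power * 0.95
= 376 * 0.95
= 357.2 W

357.2 W


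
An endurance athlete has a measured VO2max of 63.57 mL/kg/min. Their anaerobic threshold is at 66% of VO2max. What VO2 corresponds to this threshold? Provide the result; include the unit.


Anaerobic threshold VO2 = VO2max * 66%
= 63.57 * 0.66
= 41.96 mL/kg/min

41.96 mL/kg/min


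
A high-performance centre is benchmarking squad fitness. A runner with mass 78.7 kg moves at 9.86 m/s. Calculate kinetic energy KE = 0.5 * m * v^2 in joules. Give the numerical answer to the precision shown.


v^2 = 9.86^2 = 97.2196
KE = 0.5 * 78.7 * 97.2196
= 3825.59 J

3825.59 J


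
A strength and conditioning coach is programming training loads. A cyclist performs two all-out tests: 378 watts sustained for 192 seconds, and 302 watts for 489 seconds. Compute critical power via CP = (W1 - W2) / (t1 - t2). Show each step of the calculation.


W1 = P1 * t1 = 378 * 192 = 72576 J
W2 = P2 * t2 = 302 * 489 = 147678 J
CP = (72576 - 147678) / (192 - 489)
= 252.87 W

252.87 W


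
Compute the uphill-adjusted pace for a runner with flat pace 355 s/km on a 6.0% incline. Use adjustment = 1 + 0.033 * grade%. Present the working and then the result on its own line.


Adjustment factor = 1 + 0.033 * 6.0 = 1.198
Grade-adjusted pace = 355 * 1.198 = 425.29 s/km

425.29 s/km


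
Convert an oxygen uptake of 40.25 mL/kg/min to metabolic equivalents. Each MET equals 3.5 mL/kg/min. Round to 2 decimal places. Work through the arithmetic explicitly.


One MET = 3.5 mL/kg/min
Number of METs = 40.25 / 3.5
= 11.5 METs

11.5 METs


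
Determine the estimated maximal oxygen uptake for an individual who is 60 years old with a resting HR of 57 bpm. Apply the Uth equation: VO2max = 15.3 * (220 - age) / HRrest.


HRmax = 220 - 60 = 160
VO2max = 15.3 * (160 / 57)
= 15.3 * 2.807
= 42.95 mL/kg/min

42.95 mL/kg/min


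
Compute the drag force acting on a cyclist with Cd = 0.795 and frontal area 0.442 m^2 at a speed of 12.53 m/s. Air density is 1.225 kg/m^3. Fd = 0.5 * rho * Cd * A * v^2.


Step 1: v^2 = 157.0009
Step 2: Fd = 0.5 * 1.225 * 0.795 * 0.442 * 157.0009
= 33.791 N

33.791 N


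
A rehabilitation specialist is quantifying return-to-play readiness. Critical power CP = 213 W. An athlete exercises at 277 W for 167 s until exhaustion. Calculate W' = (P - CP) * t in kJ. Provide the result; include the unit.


P - CP = 277 - 213 = 64 W
W' = 64 * 167 = 10688 J
= 10688 / 1000 = 10.688 kJ

10.688 kJ


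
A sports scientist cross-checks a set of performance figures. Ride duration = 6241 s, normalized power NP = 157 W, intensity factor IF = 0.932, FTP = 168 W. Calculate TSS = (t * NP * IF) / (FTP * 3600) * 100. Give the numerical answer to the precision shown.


Numerator = 6241 * 157 * 0.932 = 913208.084
Denominator = 168 * 3600 = 604800
TSS = 913208.084 / 604800 * 100
= 150.99

150.99 TSS


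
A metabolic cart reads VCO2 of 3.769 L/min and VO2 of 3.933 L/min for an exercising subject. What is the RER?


RER = VCO2 / VO2 = 3.769 / 3.933 = 0.9583

0.9583


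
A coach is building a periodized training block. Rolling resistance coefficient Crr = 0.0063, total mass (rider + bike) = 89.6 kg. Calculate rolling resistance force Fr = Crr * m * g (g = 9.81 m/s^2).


Fr = Crr * m * g
= 0.0063 * 89.6 * 9.81
= 5.538 N

5.538 N


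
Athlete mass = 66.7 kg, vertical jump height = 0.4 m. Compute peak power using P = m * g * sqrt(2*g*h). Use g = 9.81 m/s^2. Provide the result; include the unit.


sqrt(2 * 9.81 * 0.4) = sqrt(7.848) = 2.801428 m/s
P = 66.7 * 9.81 * 2.801428
= 1833.05 W

1833.05 W


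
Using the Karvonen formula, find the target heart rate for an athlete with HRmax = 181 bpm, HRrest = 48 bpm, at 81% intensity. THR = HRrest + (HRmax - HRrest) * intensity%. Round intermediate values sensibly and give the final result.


HRR = 181 - 48 = 133
THR = 48 + 133 * 0.81
= 48 + 107.73
= 155.73 bpm

155.73 bpm


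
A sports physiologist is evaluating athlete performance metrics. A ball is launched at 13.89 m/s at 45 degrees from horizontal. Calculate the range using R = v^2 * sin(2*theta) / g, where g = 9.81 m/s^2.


sin(2 * 45) = sin(90) = 1.0
v^2 = 13.89^2 = 192.9321
R = 192.9321 * 1.0 / 9.81
= 19.667 m

19.667 m


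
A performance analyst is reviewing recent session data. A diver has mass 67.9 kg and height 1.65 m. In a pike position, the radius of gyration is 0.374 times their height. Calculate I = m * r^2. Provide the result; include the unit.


r = 0.374 * 1.65 = 0.6171 m
I = m * r^2 = 67.9 * 0.380812 = 25.857 kg*m^2

25.857 kg*m^2


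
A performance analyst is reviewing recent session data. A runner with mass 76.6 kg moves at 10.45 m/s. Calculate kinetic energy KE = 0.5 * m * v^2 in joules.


v^2 = 10.45^2 = 109.2025
KE = 0.5 * 76.6 * 109.2025
= 4182.46 J

4182.46 J


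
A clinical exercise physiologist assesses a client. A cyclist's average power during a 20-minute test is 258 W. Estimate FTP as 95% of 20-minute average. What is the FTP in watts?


FTP = 20-min power * 0.95
= 258 * 0.95
= 245.1 W

245.1 W


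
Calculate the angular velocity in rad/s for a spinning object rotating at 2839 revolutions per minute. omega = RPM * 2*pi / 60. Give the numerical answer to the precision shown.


omega = RPM * 2*pi / 60
= 2839 * 6.28318531 / 60
= 297.299 rad/s

297.299 rad/s


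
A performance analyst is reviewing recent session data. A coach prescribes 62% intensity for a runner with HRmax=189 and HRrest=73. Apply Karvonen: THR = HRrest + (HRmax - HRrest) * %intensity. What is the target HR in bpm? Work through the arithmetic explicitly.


Heart rate reserve = 189 - 73 = 116
Intensity fraction = 62 / 100 = 0.62
THR = 73 + 116 * 0.62 = 144.92 bpm

144.92 bpm


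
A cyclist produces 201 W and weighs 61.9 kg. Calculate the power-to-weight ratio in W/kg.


P/W = power / mass
= 201 / 61.9
= 3.247 W/kg

3.247 W/kg


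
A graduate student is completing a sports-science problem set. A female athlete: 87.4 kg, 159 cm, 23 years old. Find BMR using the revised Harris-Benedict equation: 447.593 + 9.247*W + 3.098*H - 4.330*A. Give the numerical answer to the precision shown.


Intercept = 447.593
Weight contribution = 9.247 * 87.4 = 808.1878
Height contribution = 3.098 * 159 = 492.582
Age contribution = 4.33 * 23 = 99.59
BMR = 447.593 + 808.1878 + 492.582 - 99.59
= 1648.77 kcal/day

1648.77 kcal/day


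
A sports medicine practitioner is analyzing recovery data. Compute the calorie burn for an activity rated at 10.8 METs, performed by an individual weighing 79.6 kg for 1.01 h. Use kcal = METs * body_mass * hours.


Product of METs and mass = 10.8 * 79.6 = 859.68
Total kcal = 859.68 * 1.01 = 868.28 kcal

868.28 kcal


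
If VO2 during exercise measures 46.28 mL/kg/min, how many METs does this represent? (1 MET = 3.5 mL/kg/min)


METs = VO2 / 3.5 = 46.28 / 3.5 = 13.22

13.22 METs


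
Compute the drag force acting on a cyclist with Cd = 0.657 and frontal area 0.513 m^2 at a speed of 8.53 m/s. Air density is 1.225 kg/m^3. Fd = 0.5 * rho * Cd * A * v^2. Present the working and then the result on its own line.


Step 1: v^2 = 72.7609
Step 2: Fd = 0.5 * 1.225 * 0.657 * 0.513 * 72.7609
= 15.021 N

15.021 N


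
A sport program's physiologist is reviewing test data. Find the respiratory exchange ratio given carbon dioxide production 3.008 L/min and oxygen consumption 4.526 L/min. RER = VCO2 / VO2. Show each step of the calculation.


VCO2 = 3.008 L/min
VO2 = 4.526 L/min
RER = 3.008 / 4.526 = 0.6646

0.6646


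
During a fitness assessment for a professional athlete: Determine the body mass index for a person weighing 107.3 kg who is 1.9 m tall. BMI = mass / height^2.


BMI = mass / height^2
= 107.3 / 1.9^2
= 107.3 / 3.61
= 29.72 kg/m^2

29.72 kg/m^2


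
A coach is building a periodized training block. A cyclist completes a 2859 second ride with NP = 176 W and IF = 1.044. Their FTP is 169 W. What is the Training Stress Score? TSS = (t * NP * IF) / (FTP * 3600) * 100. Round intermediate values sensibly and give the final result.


t * NP * IF = 2859 * 176 * 1.044 = 525324.096
FTP * 3600 = 608400
TSS = (525324.096 / 608400) * 100 = 86.35

86.35 TSS


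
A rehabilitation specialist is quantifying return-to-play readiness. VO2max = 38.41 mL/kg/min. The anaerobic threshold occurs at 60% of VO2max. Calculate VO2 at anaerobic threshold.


AT fraction = 60 / 100 = 0.6
AT VO2 = 38.41 * 0.6
= 23.05 mL/kg/min

23.05 mL/kg/min


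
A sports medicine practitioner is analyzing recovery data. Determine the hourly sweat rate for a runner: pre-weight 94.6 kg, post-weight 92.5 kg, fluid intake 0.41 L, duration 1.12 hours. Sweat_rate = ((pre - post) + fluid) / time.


Mass lost = 94.6 - 92.5 = 2.1 kg
Add fluid consumed: 2.1 + 0.41 = 2.51 L total sweat
Sweat rate = 2.51 / 1.12 = 2.241 L/h

2.241 L/h


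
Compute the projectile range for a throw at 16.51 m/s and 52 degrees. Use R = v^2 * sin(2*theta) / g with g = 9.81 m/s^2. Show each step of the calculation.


Two times the angle = 104 degrees
sin(104) = 0.970296
R = 272.5801 * 0.970296 / 9.81 = 26.961 m

26.961 m


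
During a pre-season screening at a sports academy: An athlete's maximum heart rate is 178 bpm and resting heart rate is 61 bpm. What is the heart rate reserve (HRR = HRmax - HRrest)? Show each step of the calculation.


HRR = HRmax - HRrest
= 178 - 61
= 117 bpm

117 bpm


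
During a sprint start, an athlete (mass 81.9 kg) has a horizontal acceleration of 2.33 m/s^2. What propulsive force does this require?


Propulsive force = mass * acceleration
= 81.9 kg * 2.33 m/s^2
= 190.83 N

190.83 N


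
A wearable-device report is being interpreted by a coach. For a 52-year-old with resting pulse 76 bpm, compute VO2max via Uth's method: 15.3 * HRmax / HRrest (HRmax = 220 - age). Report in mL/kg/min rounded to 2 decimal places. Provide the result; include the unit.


Step 1: HRmax = 220 - 52 = 168 bpm
Step 2: Ratio = 168 / 76 = 2.2105
Step 3: VO2max = 15.3 * 2.2105 = 33.82 mL/kg/min

33.82 mL/kg/min


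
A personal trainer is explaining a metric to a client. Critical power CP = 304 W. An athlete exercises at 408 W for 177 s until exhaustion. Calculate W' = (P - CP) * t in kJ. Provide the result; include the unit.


P - CP = 408 - 304 = 104 W
W' = 104 * 177 = 18408 J
= 18408 / 1000 = 18.408 kJ

18.408 kJ


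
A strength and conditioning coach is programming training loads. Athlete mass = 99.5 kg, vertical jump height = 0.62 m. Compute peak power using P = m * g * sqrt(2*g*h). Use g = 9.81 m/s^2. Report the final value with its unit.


sqrt(2 * 9.81 * 0.62) = sqrt(12.1644) = 3.48775 m/s
P = 99.5 * 9.81 * 3.48775
= 3404.38 W

3404.38 W


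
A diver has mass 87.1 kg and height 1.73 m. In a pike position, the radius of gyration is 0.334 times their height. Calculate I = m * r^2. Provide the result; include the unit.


r = 0.334 * 1.73 = 0.57782 m
I = m * r^2 = 87.1 * 0.333876 = 29.081 kg*m^2

29.081 kg*m^2


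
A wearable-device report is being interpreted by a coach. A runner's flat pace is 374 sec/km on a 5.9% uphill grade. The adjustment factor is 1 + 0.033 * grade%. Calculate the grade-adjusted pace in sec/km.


Factor = 1 + 0.033 * 5.9 = 1.1947
Adjusted pace = 374 * 1.1947
= 446.82 sec/km

446.82 s/km


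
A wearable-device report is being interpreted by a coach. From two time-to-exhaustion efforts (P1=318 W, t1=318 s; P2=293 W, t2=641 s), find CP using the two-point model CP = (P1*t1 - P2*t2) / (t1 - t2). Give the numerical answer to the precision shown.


Work in trial 1 = 101124 J
Work in trial 2 = 187813 J
Delta work = -86689 J
Delta time = -323 s
CP = -86689 / -323 = 268.39 W

268.39 W


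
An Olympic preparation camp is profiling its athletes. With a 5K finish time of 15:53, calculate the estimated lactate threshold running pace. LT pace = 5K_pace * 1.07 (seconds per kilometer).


Race duration = 953 s for 5 km
Average pace = 953 / 5 = 190.6 s/km
LT pace = 190.6 * 1.07
= 203.94 s/km

203.94 s/km


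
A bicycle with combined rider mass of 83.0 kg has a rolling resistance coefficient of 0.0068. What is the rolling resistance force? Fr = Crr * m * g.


Fr = 0.0068 * 83.0 * 9.81
= 0.5644 * 9.81
= 5.537 N

5.537 N


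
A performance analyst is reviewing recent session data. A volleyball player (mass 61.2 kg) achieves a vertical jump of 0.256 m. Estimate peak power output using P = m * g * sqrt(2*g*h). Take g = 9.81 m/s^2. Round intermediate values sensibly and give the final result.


2 * g * h = 2 * 9.81 * 0.256 = 5.02272
sqrt(5.02272) = 2.241143 m/s
P = 61.2 * 9.81 * 2.241143 = 1345.52 W

1345.52 W


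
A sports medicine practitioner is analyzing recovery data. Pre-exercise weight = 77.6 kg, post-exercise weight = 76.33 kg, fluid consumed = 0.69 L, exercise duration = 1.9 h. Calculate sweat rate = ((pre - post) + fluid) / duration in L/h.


Weight loss = 77.6 - 76.33 = 1.27 kg (approx L)
Total sweat = 1.27 + 0.69 = 1.96 L
Sweat rate = 1.96 / 1.9 = 1.032 L/h

1.032 L/h


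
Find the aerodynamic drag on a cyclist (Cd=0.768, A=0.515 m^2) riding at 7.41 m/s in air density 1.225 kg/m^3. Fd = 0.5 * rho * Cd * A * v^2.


Fd = 0.5 * 1.225 * 0.768 * 0.515 * 7.41^2
= 0.5 * 1.225 * 0.768 * 0.515 * 54.9081
= 13.302 N

13.302 N


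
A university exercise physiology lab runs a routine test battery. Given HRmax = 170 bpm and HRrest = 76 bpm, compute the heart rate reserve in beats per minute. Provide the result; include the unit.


Heart rate reserve = maximum HR minus resting HR
HRR = 170 - 76 = 94 bpm

94 bpm


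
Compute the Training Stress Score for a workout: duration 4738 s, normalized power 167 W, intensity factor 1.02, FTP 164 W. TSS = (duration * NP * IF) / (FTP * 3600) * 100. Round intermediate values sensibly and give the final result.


Product = 4738 * 167 * 1.02 = 807070.92
Base = 164 * 3600 = 590400
TSS = 807070.92 / 590400 * 100 = 136.7

136.7 TSS


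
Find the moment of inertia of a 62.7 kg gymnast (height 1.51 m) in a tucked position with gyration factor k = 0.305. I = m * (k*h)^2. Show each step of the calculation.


Radius of gyration = 0.305 * 1.51 = 0.46055 m
I = 62.7 * 0.46055^2
= 62.7 * 0.212106
= 13.299 kg*m^2

13.299 kg*m^2


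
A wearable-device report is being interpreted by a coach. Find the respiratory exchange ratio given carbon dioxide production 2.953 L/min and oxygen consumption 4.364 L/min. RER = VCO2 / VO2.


VCO2 = 2.953 L/min
VO2 = 4.364 L/min
RER = 2.953 / 4.364 = 0.6767

0.6767


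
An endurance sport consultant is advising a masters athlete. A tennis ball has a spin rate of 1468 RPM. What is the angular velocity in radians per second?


Convert RPM to rad/s: multiply by 2*pi and divide by 60
omega = 1468 * 2 * pi / 60
= 153.729 rad/s

153.729 rad/s


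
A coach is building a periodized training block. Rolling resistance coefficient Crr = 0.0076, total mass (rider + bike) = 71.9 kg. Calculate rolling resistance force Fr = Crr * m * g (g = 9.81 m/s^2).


Fr = Crr * m * g
= 0.0076 * 71.9 * 9.81
= 5.361 N

5.361 N


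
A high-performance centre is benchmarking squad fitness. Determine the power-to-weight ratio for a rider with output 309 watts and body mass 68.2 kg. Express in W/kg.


P/W = 309 / 68.2 = 4.531 W/kg

4.531 W/kg


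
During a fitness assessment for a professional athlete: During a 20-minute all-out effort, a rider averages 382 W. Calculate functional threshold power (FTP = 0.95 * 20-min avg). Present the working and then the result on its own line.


FTP = 0.95 * 382
= 362.9 W

362.9 W


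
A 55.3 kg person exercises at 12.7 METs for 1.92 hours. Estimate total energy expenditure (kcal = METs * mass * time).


Energy = METs * mass(kg) * time(h)
= 12.7 * 55.3 * 1.92
= 1348.44 kcal

1348.44 kcal


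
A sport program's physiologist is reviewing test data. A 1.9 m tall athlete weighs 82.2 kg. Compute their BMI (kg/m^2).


height^2 = 3.61 m^2
BMI = 82.2 / 3.61 = 22.77 kg/m^2

22.77 kg/m^2


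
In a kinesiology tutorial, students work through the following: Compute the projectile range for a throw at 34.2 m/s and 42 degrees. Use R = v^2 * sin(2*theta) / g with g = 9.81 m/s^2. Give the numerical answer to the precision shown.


Two times the angle = 84 degrees
sin(84) = 0.994522
R = 1169.64 * 0.994522 / 9.81 = 118.576 m

118.576 m


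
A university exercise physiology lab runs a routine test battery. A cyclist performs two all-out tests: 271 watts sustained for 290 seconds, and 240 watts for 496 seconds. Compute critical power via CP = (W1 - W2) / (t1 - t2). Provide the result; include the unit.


W1 = P1 * t1 = 271 * 290 = 78590 J
W2 = P2 * t2 = 240 * 496 = 119040 J
CP = (78590 - 119040) / (290 - 496)
= 196.36 W

196.36 W


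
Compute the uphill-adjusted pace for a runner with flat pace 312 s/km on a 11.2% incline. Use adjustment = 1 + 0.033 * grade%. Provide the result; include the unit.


Adjustment factor = 1 + 0.033 * 11.2 = 1.3696
Grade-adjusted pace = 312 * 1.3696 = 427.32 s/km

427.32 s/km


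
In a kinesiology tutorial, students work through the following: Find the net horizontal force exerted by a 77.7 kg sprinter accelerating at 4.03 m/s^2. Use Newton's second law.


Newton's second law: F = m * a
F = 77.7 * 4.03 = 313.13 N

313.13 N


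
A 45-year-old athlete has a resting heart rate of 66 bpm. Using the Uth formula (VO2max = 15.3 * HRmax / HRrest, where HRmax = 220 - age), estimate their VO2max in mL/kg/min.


HRmax = 220 - 45 = 175 bpm
Ratio = HRmax / HRrest = 175 / 66 = 2.6515
VO2max = 15.3 * 2.6515 = 40.57 mL/kg/min

40.57 mL/kg/min


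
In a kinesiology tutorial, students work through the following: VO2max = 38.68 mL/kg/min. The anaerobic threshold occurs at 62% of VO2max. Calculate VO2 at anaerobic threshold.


AT fraction = 62 / 100 = 0.62
AT VO2 = 38.68 * 0.62
= 23.98 mL/kg/min

23.98 mL/kg/min


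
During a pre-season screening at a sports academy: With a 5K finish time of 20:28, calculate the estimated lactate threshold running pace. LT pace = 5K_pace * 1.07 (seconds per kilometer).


Race duration = 1228 s for 5 km
Average pace = 1228 / 5 = 245.6 s/km
LT pace = 245.6 * 1.07
= 262.79 s/km

262.79 s/km


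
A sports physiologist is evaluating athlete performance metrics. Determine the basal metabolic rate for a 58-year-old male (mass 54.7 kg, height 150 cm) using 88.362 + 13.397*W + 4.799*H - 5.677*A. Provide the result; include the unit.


BMR = 88.362 + 13.397*54.7 + 4.799*150 - 5.677*58
= 1211.76 kcal/day

1211.76 kcal/day


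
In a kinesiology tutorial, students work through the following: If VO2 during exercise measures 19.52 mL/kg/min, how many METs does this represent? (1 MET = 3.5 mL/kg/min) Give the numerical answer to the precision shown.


METs = VO2 / 3.5 = 19.52 / 3.5 = 5.58

5.58 METs


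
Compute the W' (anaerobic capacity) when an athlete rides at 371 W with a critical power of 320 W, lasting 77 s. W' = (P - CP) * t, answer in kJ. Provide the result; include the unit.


Above-CP power = 51 W
Duration = 77 s
W' = 51 * 77 = 3927 J
Convert: 3927 / 1000 = 3.927 kJ

3.927 kJ


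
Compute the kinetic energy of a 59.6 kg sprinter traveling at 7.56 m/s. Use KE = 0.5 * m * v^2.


Velocity squared = 57.1536
KE = 0.5 * 59.6 * 57.1536 = 1703.18 J

1703.18 J


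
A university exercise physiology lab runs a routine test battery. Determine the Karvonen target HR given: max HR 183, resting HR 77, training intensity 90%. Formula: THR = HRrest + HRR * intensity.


HRR = HRmax - HRrest = 183 - 77 = 106
THR = 77 + 106 * 0.9
= 172.4 bpm

172.4 bpm


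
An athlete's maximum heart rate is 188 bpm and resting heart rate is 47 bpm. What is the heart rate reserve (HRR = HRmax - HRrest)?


HRR = HRmax - HRrest
= 188 - 47
= 141 bpm

141 bpm


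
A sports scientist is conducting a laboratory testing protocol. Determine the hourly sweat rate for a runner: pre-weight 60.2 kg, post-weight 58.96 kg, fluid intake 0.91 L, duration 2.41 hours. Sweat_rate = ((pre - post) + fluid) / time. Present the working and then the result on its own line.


Mass lost = 60.2 - 58.96 = 1.24 kg
Add fluid consumed: 1.24 + 0.91 = 2.15 L total sweat
Sweat rate = 2.15 / 2.41 = 0.892 L/h

0.892 L/h


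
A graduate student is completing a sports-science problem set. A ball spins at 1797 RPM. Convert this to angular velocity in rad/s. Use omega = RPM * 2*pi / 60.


omega = 1797 * 2 * pi / 60
= 1797 * 6.28318531 / 60
= 11290.884 / 60
= 188.181 rad/s

188.181 rad/s


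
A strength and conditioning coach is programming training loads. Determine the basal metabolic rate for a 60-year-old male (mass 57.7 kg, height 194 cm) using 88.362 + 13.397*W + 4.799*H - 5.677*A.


BMR = 88.362 + 13.397*57.7 + 4.799*194 - 5.677*60
= 1451.75 kcal/day

1451.75 kcal/day


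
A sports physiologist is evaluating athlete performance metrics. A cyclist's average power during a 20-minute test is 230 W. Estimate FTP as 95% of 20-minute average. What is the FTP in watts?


FTP = 20-min power * 0.95
= 230 * 0.95
= 218.5 W

218.5 W


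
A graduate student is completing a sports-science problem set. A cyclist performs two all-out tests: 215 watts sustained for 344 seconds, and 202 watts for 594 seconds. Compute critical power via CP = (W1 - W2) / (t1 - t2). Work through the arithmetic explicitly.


W1 = P1 * t1 = 215 * 344 = 73960 J
W2 = P2 * t2 = 202 * 594 = 119988 J
CP = (73960 - 119988) / (344 - 594)
= 184.11 W

184.11 W


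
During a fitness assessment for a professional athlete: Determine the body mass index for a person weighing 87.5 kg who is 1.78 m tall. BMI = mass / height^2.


BMI = mass / height^2
= 87.5 / 1.78^2
= 87.5 / 3.1684
= 27.62 kg/m^2

27.62 kg/m^2


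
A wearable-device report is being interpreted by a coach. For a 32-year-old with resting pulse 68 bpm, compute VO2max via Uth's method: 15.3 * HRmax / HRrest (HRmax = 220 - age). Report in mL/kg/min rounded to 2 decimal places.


Step 1: HRmax = 220 - 32 = 188 bpm
Step 2: Ratio = 188 / 68 = 2.7647
Step 3: VO2max = 15.3 * 2.7647 = 42.3 mL/kg/min

42.3 mL/kg/min


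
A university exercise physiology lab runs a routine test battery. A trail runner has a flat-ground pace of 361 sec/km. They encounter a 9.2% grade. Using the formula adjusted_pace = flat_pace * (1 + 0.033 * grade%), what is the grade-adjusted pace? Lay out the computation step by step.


Grade factor = 1 + 0.033 * 9.2 = 1.3036
Adjusted = 361 * 1.3036 = 470.6 sec/km

470.6 s/km


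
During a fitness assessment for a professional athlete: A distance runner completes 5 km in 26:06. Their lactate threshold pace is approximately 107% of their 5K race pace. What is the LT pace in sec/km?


Convert to seconds: 26 min 6 s = 1566 s
Pace per km = 1566 / 5 = 313.2 s/km
LT pace = 313.2 * 1.07 = 335.12 s/km

335.12 s/km


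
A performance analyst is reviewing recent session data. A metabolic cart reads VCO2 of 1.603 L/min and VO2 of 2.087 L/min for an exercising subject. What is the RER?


RER = VCO2 / VO2 = 1.603 / 2.087 = 0.7681

0.7681


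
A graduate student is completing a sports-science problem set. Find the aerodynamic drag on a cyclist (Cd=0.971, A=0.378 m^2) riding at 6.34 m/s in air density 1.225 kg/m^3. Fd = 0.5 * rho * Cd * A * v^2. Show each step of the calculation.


Fd = 0.5 * 1.225 * 0.971 * 0.378 * 6.34^2
= 0.5 * 1.225 * 0.971 * 0.378 * 40.1956
= 9.036 N

9.036 N


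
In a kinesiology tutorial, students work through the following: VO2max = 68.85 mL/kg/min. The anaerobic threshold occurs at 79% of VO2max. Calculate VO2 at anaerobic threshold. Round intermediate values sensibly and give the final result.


AT fraction = 79 / 100 = 0.79
AT VO2 = 68.85 * 0.79
= 54.39 mL/kg/min

54.39 mL/kg/min


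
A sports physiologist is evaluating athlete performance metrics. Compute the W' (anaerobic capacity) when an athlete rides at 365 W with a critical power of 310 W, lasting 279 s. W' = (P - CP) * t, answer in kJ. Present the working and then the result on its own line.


Above-CP power = 55 W
Duration = 279 s
W' = 55 * 279 = 15345 J
Convert: 15345 / 1000 = 15.345 kJ

15.345 kJ


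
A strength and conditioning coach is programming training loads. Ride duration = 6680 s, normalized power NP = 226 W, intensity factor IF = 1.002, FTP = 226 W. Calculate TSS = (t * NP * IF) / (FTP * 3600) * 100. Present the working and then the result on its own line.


Numerator = 6680 * 226 * 1.002 = 1512699.36
Denominator = 226 * 3600 = 813600
TSS = 1512699.36 / 813600 * 100
= 185.93

185.93 TSS


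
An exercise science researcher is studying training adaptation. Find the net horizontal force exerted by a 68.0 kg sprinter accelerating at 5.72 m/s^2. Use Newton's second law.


Newton's second law: F = m * a
F = 68.0 * 5.72 = 388.96 N

388.96 N


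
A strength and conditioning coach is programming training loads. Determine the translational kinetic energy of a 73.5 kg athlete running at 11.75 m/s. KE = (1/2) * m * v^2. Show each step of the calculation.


KE = 0.5 * m * v^2
= 0.5 * 73.5 * 11.75^2
= 0.5 * 73.5 * 138.0625
= 5073.8 J

5073.8 J


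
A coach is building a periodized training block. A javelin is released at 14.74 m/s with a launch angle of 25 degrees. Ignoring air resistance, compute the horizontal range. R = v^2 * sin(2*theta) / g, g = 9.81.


Launch speed squared = 217.2676
sin(2 * 25 deg) = 0.766044
Range = 217.2676 * 0.766044 / 9.81
= 16.966 m

16.966 m


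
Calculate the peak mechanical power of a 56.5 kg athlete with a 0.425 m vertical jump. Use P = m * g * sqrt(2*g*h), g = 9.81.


First, sqrt(2gh) = sqrt(2 * 9.81 * 0.425)
= sqrt(8.3385) = 2.887646 m/s
Power = 56.5 * 9.81 * 2.887646 = 1600.52 W

1600.52 W


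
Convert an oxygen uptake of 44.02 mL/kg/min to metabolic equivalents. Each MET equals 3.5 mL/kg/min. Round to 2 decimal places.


One MET = 3.5 mL/kg/min
Number of METs = 44.02 / 3.5
= 12.58 METs

12.58 METs


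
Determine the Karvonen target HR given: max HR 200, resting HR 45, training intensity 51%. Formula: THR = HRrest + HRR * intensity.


HRR = HRmax - HRrest = 200 - 45 = 155
THR = 45 + 155 * 0.51
= 124.05 bpm

124.05 bpm


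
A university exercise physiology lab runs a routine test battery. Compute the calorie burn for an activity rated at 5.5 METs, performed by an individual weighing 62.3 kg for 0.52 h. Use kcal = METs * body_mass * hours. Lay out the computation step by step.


Product of METs and mass = 5.5 * 62.3 = 342.65
Total kcal = 342.65 * 0.52 = 178.18 kcal

178.18 kcal


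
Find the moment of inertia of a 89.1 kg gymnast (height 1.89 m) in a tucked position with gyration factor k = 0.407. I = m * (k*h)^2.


Radius of gyration = 0.407 * 1.89 = 0.76923 m
I = 89.1 * 0.76923^2
= 89.1 * 0.591715
= 52.722 kg*m^2

52.722 kg*m^2


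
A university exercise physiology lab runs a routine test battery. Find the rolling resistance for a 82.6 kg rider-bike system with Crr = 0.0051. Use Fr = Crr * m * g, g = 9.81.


m * g = 82.6 * 9.81 = 810.306 N
Fr = 0.0051 * 810.306 = 4.133 N

4.133 N


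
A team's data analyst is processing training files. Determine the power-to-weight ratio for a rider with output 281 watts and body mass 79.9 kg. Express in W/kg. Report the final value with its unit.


P/W = 281 / 79.9 = 3.517 W/kg

3.517 W/kg


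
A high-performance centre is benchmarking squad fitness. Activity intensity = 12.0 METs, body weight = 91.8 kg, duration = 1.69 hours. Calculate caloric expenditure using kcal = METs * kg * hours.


kcal = 12.0 * 91.8 * 1.69
= 1101.6 * 1.69
= 1861.7 kcal

1861.7 kcal


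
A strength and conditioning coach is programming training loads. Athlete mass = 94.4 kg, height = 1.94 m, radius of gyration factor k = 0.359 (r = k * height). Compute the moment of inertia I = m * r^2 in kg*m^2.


r = k * height = 0.359 * 1.94 = 0.69646 m
r^2 = 0.69646^2 = 0.485057
I = 94.4 * 0.485057 = 45.789 kg*m^2

45.789 kg*m^2


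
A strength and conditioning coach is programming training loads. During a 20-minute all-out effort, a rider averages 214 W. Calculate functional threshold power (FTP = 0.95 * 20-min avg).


FTP = 0.95 * 214
= 203.3 W

203.3 W


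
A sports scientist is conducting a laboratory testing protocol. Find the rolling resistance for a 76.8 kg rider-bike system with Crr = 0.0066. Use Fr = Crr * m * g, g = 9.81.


m * g = 76.8 * 9.81 = 753.408 N
Fr = 0.0066 * 753.408 = 4.972 N

4.972 N


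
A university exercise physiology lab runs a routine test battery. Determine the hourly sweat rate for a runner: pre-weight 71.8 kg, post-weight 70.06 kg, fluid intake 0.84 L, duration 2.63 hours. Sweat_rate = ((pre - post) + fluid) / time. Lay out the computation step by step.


Mass lost = 71.8 - 70.06 = 1.74 kg
Add fluid consumed: 1.74 + 0.84 = 2.58 L total sweat
Sweat rate = 2.58 / 2.63 = 0.981 L/h

0.981 L/h


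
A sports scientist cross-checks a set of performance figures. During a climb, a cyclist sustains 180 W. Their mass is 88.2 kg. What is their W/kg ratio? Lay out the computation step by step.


Power-to-weight = 180 W / 88.2 kg
= 2.041 W/kg

2.041 W/kg


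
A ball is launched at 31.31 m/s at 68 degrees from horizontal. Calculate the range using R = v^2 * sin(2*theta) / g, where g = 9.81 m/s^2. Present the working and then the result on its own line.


sin(2 * 68) = sin(136) = 0.694658
v^2 = 31.31^2 = 980.3161
R = 980.3161 * 0.694658 / 9.81
= 69.417 m

69.417 m


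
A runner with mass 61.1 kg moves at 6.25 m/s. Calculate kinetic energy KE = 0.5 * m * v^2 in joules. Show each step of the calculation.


v^2 = 6.25^2 = 39.0625
KE = 0.5 * 61.1 * 39.0625
= 1193.36 J

1193.36 J


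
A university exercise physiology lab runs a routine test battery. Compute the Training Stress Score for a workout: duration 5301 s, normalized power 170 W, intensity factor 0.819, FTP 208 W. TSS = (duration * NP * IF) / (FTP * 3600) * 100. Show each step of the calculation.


Product = 5301 * 170 * 0.819 = 738058.23
Base = 208 * 3600 = 748800
TSS = 738058.23 / 748800 * 100 = 98.57

98.57 TSS


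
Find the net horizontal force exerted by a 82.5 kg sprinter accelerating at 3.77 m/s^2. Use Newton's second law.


Newton's second law: F = m * a
F = 82.5 * 3.77 = 311.03 N

311.03 N


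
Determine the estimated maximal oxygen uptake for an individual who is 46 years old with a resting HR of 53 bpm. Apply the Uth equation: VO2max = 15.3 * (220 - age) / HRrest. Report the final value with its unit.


HRmax = 220 - 46 = 174
VO2max = 15.3 * (174 / 53)
= 15.3 * 3.283
= 50.23 mL/kg/min

50.23 mL/kg/min


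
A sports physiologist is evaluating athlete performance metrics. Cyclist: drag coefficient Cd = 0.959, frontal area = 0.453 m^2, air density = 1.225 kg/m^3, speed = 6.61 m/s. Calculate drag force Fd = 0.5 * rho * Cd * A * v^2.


v^2 = 6.61^2 = 43.6921
Fd = 0.5 * 1.225 * 0.959 * 0.453 * 43.6921
= 11.626 N

11.626 N


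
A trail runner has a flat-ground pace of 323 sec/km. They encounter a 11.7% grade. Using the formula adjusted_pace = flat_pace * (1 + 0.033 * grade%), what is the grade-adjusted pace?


Grade factor = 1 + 0.033 * 11.7 = 1.3861
Adjusted = 323 * 1.3861 = 447.71 sec/km

447.71 s/km


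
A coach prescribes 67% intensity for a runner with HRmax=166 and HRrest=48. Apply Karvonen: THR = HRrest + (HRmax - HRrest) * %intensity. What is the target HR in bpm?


Heart rate reserve = 166 - 48 = 118
Intensity fraction = 67 / 100 = 0.67
THR = 48 + 118 * 0.67 = 127.06 bpm

127.06 bpm


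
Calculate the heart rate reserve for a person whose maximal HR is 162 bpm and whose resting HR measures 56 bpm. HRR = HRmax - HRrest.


HRmax = 162 bpm
HRrest = 56 bpm
HRR = 162 - 56 = 106 bpm

106 bpm


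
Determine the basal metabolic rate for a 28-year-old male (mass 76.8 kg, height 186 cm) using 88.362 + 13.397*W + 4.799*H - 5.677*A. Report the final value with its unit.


BMR = 88.362 + 13.397*76.8 + 4.799*186 - 5.677*28
= 1850.91 kcal/day

1850.91 kcal/day


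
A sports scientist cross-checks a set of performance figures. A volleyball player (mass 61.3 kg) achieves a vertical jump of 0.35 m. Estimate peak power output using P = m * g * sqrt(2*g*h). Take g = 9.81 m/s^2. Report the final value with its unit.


2 * g * h = 2 * 9.81 * 0.35 = 6.867
sqrt(6.867) = 2.620496 m/s
P = 61.3 * 9.81 * 2.620496 = 1575.84 W

1575.84 W


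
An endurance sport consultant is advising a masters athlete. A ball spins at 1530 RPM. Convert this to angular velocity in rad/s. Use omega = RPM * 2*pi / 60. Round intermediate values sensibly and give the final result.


omega = 1530 * 2 * pi / 60
= 1530 * 6.28318531 / 60
= 9613.274 / 60
= 160.221 rad/s

160.221 rad/s


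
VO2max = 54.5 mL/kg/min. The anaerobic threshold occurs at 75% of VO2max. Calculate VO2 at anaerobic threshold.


AT fraction = 75 / 100 = 0.75
AT VO2 = 54.5 * 0.75
= 40.88 mL/kg/min

40.88 mL/kg/min


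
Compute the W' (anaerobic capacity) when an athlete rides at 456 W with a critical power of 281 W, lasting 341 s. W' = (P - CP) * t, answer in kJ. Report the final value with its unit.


Above-CP power = 175 W
Duration = 341 s
W' = 175 * 341 = 59675 J
Convert: 59675 / 1000 = 59.675 kJ

59.675 kJ


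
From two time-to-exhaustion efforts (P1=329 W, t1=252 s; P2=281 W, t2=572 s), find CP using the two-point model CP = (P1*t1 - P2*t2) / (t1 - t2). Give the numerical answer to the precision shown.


Work in trial 1 = 82908 J
Work in trial 2 = 160732 J
Delta work = -77824 J
Delta time = -320 s
CP = -77824 / -320 = 243.2 W

243.2 W


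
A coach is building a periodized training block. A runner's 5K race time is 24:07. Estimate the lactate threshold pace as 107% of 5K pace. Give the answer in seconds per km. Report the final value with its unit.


Total race time = 24*60 + 7 = 1447 seconds
5K pace = 1447 / 5 = 289.4 sec/km
LT pace = 289.4 * 1.07 = 309.66 sec/km

309.66 s/km


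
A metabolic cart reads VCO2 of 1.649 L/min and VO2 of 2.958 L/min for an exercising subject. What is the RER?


RER = VCO2 / VO2 = 1.649 / 2.958 = 0.5575

0.5575


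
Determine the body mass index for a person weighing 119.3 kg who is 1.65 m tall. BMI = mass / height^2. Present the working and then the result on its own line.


BMI = mass / height^2
= 119.3 / 1.65^2
= 119.3 / 2.7225
= 43.82 kg/m^2

43.82 kg/m^2


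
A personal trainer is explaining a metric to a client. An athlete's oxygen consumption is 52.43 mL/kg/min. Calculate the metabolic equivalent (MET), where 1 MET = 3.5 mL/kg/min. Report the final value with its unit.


MET = VO2 / 3.5
= 52.43 / 3.5
= 14.98 METs

14.98 METs


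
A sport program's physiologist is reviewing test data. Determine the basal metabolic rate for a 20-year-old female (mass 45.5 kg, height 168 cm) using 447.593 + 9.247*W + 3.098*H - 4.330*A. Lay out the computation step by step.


BMR = 447.593 + 9.247*45.5 + 3.098*168 - 4.330*20
= 1302.2 kcal/day

1302.2 kcal/day


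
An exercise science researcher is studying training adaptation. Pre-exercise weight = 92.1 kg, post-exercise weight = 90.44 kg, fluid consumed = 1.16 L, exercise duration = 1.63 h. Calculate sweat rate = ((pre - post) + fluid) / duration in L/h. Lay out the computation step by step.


Weight loss = 92.1 - 90.44 = 1.66 kg (approx L)
Total sweat = 1.66 + 1.16 = 2.82 L
Sweat rate = 2.82 / 1.63 = 1.73 L/h

1.73 L/h


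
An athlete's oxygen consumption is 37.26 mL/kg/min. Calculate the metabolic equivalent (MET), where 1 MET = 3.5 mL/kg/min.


MET = VO2 / 3.5
= 37.26 / 3.5
= 10.65 METs

10.65 METs


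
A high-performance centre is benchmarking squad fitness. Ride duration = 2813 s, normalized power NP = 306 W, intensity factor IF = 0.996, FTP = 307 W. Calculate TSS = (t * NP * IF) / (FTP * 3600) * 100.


Numerator = 2813 * 306 * 0.996 = 857334.888
Denominator = 307 * 3600 = 1105200
TSS = 857334.888 / 1105200 * 100
= 77.57

77.57 TSS


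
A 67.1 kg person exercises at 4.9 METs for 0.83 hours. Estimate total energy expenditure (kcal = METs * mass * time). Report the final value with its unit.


Energy = METs * mass(kg) * time(h)
= 4.9 * 67.1 * 0.83
= 272.9 kcal

272.9 kcal


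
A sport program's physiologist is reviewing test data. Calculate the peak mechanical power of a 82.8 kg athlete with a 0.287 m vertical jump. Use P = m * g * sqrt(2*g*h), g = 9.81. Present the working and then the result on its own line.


First, sqrt(2gh) = sqrt(2 * 9.81 * 0.287)
= sqrt(5.63094) = 2.37296 m/s
Power = 82.8 * 9.81 * 2.37296 = 1927.48 W

1927.48 W


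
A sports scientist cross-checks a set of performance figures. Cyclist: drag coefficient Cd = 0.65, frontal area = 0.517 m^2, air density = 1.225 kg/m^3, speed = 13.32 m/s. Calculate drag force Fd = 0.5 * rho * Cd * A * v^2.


v^2 = 13.32^2 = 177.4224
Fd = 0.5 * 1.225 * 0.65 * 0.517 * 177.4224
= 36.519 N

36.519 N


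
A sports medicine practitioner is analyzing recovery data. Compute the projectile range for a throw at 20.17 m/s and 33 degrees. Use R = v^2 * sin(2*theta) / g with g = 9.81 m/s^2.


Two times the angle = 66 degrees
sin(66) = 0.913545
R = 406.8289 * 0.913545 / 9.81 = 37.885 m

37.885 m
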